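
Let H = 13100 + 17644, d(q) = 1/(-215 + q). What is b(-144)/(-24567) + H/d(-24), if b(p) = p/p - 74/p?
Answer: -12996993288493/1768824 ≈ -7.3478e+6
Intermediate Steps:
b(p) = 1 - 74/p
H = 30744
b(-144)/(-24567) + H/d(-24) = ((-74 - 144)/(-144))/(-24567) + 30744/(1/(-215 - 24)) = -1/144*(-218)*(-1/24567) + 30744/(1/(-239)) = (109/72)*(-1/24567) + 30744/(-1/239) = -109/1768824 + 30744*(-239) = -109/1768824 - 7347816 = -12996993288493/1768824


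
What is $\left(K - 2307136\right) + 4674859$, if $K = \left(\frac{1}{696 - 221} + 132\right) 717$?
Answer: $\frac{1169625042}{475} \approx 2.4624 \cdot 10^{6}$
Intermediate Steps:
$K = \frac{44956617}{475}$ ($K = \left(\frac{1}{475} + 132\right) 717 = \frac{62701}{475} \cdot 717 = \frac{44956617}{475} \approx 94646.0$)
$\left(K - 2307136\right) + 4674859 = \left(\frac{44956617}{475} - 2307136\right) + 4674859 = - \frac{1050932983}{475} + 4674859 = \frac{1169625042}{475}$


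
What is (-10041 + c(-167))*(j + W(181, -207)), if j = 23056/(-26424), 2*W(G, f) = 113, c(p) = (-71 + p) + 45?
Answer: -1880369575/3303 ≈ -5.6929e+5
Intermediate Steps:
c(p) = -26 + p
W(G, f) = 113/2 (W(G, f) = (½)*113 = 113/2)
j = -2882/3303 (j = 23056*(-1/26424) = -2882/3303 ≈ -0.87254)
(-10041 + c(-167))*(j + W(181, -207)) = (-10041 + (-26 - 167))*(-2882/3303 + 113/2) = (-10041 - 193)*(367475/6606) = -10234*367475/6606 = -1880369575/3303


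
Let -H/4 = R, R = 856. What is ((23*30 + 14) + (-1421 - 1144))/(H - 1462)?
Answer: 1861/4886 ≈ 0.38088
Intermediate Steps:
H = -3424 (H = -4*856 = -3424)
((23*30 + 14) + (-1421 - 1144))/(H - 1462) = ((23*30 + 14) + (-1421 - 1144))/(-3424 - 1462) = ((690 + 14) - 2565)/(-4886) = (704 - 2565)*(-1/4886) = -1861*(-1/4886) = 1861/4886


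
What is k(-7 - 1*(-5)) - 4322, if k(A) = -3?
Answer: -4325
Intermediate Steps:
k(-7 - 1*(-5)) - 4322 = -3 - 4322 = -4325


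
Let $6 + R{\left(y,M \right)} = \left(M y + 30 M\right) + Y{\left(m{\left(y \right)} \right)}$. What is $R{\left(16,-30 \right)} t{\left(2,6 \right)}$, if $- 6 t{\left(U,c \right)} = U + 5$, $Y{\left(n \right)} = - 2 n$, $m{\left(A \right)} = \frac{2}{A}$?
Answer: $\frac{38815}{24} \approx 1617.3$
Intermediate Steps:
$t{\left(U,c \right)} = - \frac{5}{6} - \frac{U}{6}$ ($t{\left(U,c \right)} = - \frac{U + 5}{6} = - \frac{5 + U}{6} = - \frac{5}{6} - \frac{U}{6}$)
$R{\left(y,M \right)} = -6 - \frac{4}{y} + 30 M + M y$ ($R{\left(y,M \right)} = -6 - \left(- 30 M - M y + 2 \cdot 2 \frac{1}{y}\right) = -6 - \left(- 30 M + \frac{4}{y} - M y\right) = -6 + \left(- \frac{4}{y} + 30 M + M y\right) = -6 - \frac{4}{y} + 30 M + M y$)
$R{\left(16,-30 \right)} t{\left(2,6 \right)} = \left(-6 - \frac{4}{16} + 30 \left(-30\right) - 480\right) \left(- \frac{5}{6} - \frac{1}{3}\right) = \left(-6 - \frac{1}{4} - 900 - 480\right) \left(- \frac{5}{6} - \frac{1}{3}\right) = \left(-6 - \frac{1}{4} - 900 - 480\right) \left(- \frac{7}{6}\right) = \left(- \frac{5545}{4}\right) \left(- \frac{7}{6}\right) = \frac{38815}{24}$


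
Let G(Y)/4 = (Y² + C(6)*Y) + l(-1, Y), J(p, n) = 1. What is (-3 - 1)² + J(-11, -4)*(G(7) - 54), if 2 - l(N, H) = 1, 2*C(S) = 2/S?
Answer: 500/3 ≈ 166.67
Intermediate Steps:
C(S) = 1/S (C(S) = (2/S)/2 = 1/S)
l(N, H) = 1 (l(N, H) = 2 - 1*1 = 2 - 1 = 1)
G(Y) = 4 + 4*Y² + 2*Y/3 (G(Y) = 4*((Y² + Y/6) + 1) = 4*(1 + Y² + Y/6) = 4 + 4*Y² + 2*Y/3)
(-3 - 1)² + J(-11, -4)*(G(7) - 54) = (-3 - 1)² + 1*((4 + 4*7² + (⅔)*7) - 54) = (-4)² + 1*((4 + 4*49 + 14/3) - 54) = 16 + 1*((4 + 196 + 14/3) - 54) = 16 + 1*(614/3 - 54) = 16 + 1*(452/3) = 16 + 452/3 = 500/3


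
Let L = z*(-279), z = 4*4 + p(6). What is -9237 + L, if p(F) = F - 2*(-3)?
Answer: -17049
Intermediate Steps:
p(F) = 6 + F (p(F) = F + 6 = 6 + F)
z = 28 (z = 4*4 + (6 + 6) = 16 + 12 = 28)
L = -7812 (L = 28*(-279) = -7812)
-9237 + L = -9237 - 7812 = -17049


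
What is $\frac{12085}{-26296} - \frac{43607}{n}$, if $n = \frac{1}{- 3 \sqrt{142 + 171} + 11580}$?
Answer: $- \frac{13278666413845}{26296} + 130821 \sqrt{313} \approx -5.0265 \cdot 10^{8}$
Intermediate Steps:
$n = \frac{1}{11580 - 3 \sqrt{313}}$ ($n = \frac{1}{- 3 \sqrt{313} + 11580} = \frac{1}{11580 - 3 \sqrt{313}} \approx 8.6753 \cdot 10^{-5}$)
$\frac{12085}{-26296} - \frac{43607}{n} = \frac{12085}{-26296} - \frac{43607}{\frac{3860}{44697861} + \frac{\sqrt{313}}{44697861}} = 12085 \left(- \frac{1}{26296}\right) - \frac{43607}{\frac{3860}{44697861} + \frac{\sqrt{313}}{44697861}} = - \frac{12085}{26296} - \frac{43607}{\frac{3860}{44697861} + \frac{\sqrt{313}}{44697861}}$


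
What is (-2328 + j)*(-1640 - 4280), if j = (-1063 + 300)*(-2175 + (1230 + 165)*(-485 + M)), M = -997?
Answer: -9348128540640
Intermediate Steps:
j = 1579078095 (j = (-1063 + 300)*(-2175 + (1230 + 165)*(-485 - 997)) = -763*(-2175 + 1395*(-1482)) = -763*(-2175 - 2067390) = -763*(-2069565) = 1579078095)
(-2328 + j)*(-1640 - 4280) = (-2328 + 1579078095)*(-1640 - 4280) = 1579075767*(-5920) = -9348128540640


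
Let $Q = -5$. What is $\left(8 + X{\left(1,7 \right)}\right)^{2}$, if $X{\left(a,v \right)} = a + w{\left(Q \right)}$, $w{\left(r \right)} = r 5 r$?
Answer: $17956$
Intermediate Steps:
$w{\left(r \right)} = 5 r^{2}$ ($w{\left(r \right)} = 5 r r = 5 r^{2}$)
$X{\left(a,v \right)} = 125 + a$ ($X{\left(a,v \right)} = a + 5 \left(-5\right)^{2} = a + 5 \cdot 25 = a + 125 = 125 + a$)
$\left(8 + X{\left(1,7 \right)}\right)^{2} = \left(8 + \left(125 + 1\right)\right)^{2} = \left(8 + 126\right)^{2} = 134^{2} = 17956$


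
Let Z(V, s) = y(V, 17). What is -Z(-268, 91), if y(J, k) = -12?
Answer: 12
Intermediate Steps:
Z(V, s) = -12
-Z(-268, 91) = -1*(-12) = 12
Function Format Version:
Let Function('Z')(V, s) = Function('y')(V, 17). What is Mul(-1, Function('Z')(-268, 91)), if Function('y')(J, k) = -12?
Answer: 12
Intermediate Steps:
Function('Z')(V, s) = -12
Mul(-1, Function('Z')(-268, 91)) = Mul(-1, -12) = 12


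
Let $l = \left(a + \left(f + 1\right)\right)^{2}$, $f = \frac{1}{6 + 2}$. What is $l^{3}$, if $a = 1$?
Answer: $\frac{24137569}{262144} \approx 92.078$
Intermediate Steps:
$f = \frac{1}{8} \approx 0.125$
$l = \frac{289}{64}$ ($l = \left(1 + \left(\frac{1}{8} + 1\right)\right)^{2} = \left(1 + \frac{9}{8}\right)^{2} = \left(\frac{17}{8}\right)^{2} = \frac{289}{64} \approx 4.5156$)
$l^{3} = \left(\frac{289}{64}\right)^{3} = \frac{24137569}{262144}$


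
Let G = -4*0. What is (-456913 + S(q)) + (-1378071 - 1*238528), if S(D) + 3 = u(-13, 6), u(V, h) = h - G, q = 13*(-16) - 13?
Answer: -2073509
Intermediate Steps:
G = 0
q = -221 (q = -208 - 13 = -221)
u(V, h) = h (u(V, h) = h - 1*0 = h + 0 = h)
S(D) = 3 (S(D) = -3 + 6 = 3)
(-456913 + S(q)) + (-1378071 - 1*238528) = (-456913 + 3) + (-1378071 - 1*238528) = -456910 + (-1378071 - 238528) = -456910 - 1616599 = -2073509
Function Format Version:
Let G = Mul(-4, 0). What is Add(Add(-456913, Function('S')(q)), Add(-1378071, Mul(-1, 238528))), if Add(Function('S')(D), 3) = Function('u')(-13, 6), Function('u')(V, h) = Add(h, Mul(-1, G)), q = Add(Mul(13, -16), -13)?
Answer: -2073509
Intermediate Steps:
G = 0
q = -221 (q = Add(-208, -13) = -221)
Function('u')(V, h) = h (Function('u')(V, h) = Add(h, Mul(-1, 0)) = Add(h, 0) = h)
Function('S')(D) = 3 (Function('S')(D) = Add(-3, 6) = 3)
Add(Add(-456913, Function('S')(q)), Add(-1378071, Mul(-1, 238528))) = Add(Add(-456913, 3), Add(-1378071, Mul(-1, 238528))) = Add(-456910, Add(-1378071, -238528)) = Add(-456910, -1616599) = -2073509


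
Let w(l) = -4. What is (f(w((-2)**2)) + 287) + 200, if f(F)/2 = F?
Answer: 479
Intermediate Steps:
f(F) = 2*F
(f(w((-2)**2)) + 287) + 200 = (2*(-4) + 287) + 200 = (-8 + 287) + 200 = 279 + 200 = 479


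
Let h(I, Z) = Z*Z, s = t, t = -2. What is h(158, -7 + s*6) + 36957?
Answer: 37318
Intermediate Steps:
s = -2
h(I, Z) = Z²
h(158, -7 + s*6) + 36957 = (-7 - 2*6)² + 36957 = (-7 - 12)² + 36957 = (-19)² + 36957 = 361 + 36957 = 37318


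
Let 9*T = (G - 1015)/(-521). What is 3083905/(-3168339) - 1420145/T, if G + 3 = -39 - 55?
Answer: -21098162629650155/3523192968 ≈ -5.9884e+6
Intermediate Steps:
G = -97 (G = -3 + (-39 - 55) = -3 - 94 = -97)
T = 1112/4689 (T = ((-97 - 1015)/(-521))/9 = (-1/521*(-1112))/9 = (⅑)*(1112/521) = 1112/4689 ≈ 0.23715)
3083905/(-3168339) - 1420145/T = 3083905/(-3168339) - 1420145/1112/4689 = 3083905*(-1/3168339) - 1420145*4689/1112 = -3083905/3168339 - 6659059905/1112 = -21098162629650155/3523192968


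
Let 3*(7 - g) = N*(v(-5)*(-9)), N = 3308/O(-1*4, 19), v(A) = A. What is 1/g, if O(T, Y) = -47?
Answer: 47/49949 ≈ 0.00094096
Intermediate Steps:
N = -3308/47 (N = 3308/(-47) = 3308*(-1/47) = -3308/47 ≈ -70.383)
g = 49949/47 (g = 7 - (-3308)*(-5*(-9))/141 = 7 - (-3308)*45/141 = 7 - 1/3*(-148860/47) = 7 + 49620/47 = 49949/47 ≈ 1062.7)
1/g = 1/(49949/47) = 47/49949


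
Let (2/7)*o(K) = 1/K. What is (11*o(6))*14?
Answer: 539/6 ≈ 89.833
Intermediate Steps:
o(K) = 7/(2*K)
(11*o(6))*14 = (11*((7/2)/6))*14 = (11*((7/2)*(⅙)))*14 = (11*(7/12))*14 = (77/12)*14 = 539/6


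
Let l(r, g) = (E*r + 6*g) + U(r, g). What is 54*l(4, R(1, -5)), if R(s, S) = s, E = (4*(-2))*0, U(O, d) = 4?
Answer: 540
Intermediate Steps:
E = 0 (E = -8*0 = 0)
l(r, g) = 4 + 6*g (l(r, g) = (0*r + 6*g) + 4 = (0 + 6*g) + 4 = 6*g + 4 = 4 + 6*g)
54*l(4, R(1, -5)) = 54*(4 + 6*1) = 54*(4 + 6) = 54*10 = 540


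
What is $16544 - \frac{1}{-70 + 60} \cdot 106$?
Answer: $\frac{82773}{5} \approx 16555.0$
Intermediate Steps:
$16544 - \frac{1}{-70 + 60} \cdot 106 = 16544 - \frac{1}{-10} \cdot 106 = 16544 - \left(- \frac{1}{10}\right) 106 = 16544 - - \frac{53}{5} = 16544 + \frac{53}{5} = \frac{82773}{5}$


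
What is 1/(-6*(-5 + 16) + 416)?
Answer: 1/350 ≈ 0.0028571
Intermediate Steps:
1/(-6*(-5 + 16) + 416) = 1/(-6*11 + 416) = 1/(-66 + 416) = 1/350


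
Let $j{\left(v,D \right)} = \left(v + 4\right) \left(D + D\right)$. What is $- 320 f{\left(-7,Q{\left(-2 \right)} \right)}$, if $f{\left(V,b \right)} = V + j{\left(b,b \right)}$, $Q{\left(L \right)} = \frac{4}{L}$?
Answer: $4800$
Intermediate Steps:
$j{\left(v,D \right)} = 2 D \left(4 + v\right)$ ($j{\left(v,D \right)} = \left(4 + v\right) 2 D = 2 D \left(4 + v\right)$)
$f{\left(V,b \right)} = V + 2 b \left(4 + b\right)$
$- 320 f{\left(-7,Q{\left(-2 \right)} \right)} = - 320 \left(-7 + 2 \frac{4}{-2} \left(4 + \frac{4}{-2}\right)\right) = - 320 \left(-7 + 2 \cdot 4 \left(- \frac{1}{2}\right) \left(4 + 4 \left(- \frac{1}{2}\right)\right)\right) = - 320 \left(-7 + 2 \left(-2\right) \left(4 - 2\right)\right) = - 320 \left(-7 + 2 \left(-2\right) 2\right) = - 320 \left(-7 - 8\right) = \left(-320\right) \left(-15\right) = 4800$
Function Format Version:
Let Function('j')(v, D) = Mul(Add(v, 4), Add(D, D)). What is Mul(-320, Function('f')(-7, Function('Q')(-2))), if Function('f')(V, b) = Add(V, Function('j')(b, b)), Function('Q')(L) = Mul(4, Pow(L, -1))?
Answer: 4800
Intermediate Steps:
Function('j')(v, D) = Mul(2, D, Add(4, v)) (Function('j')(v, D) = Mul(Add(4, v), Mul(2, D)) = Mul(2, D, Add(4, v)))
Function('f')(V, b) = Add(V, Mul(2, b, Add(4, b)))
Mul(-320, Function('f')(-7, Function('Q')(-2))) = Mul(-320, Add(-7, Mul(2, Mul(4, Pow(-2, -1)), Add(4, Mul(4, Pow(-2, -1)))))) = Mul(-320, Add(-7, Mul(2, Mul(4, Rational(-1, 2)), Add(4, Mul(4, Rational(-1, 2)))))) = Mul(-320, Add(-7, Mul(2, -2, Add(4, -2)))) = Mul(-320, Add(-7, Mul(2, -2, 2))) = Mul(-320, Add(-7, -8)) = Mul(-320, -15) = 4800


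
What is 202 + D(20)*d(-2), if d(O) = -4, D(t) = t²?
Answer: -1398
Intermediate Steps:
202 + D(20)*d(-2) = 202 + 20²*(-4) = 202 + 400*(-4) = 202 - 1600 = -1398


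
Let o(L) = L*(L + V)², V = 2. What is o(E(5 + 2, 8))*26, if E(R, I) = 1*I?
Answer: 20800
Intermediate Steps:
E(R, I) = I
o(L) = L*(2 + L)² (o(L) = L*(L + 2)² = L*(2 + L)²)
o(E(5 + 2, 8))*26 = (8*(2 + 8)²)*26 = (8*10²)*26 = (8*100)*26 = 800*26 = 20800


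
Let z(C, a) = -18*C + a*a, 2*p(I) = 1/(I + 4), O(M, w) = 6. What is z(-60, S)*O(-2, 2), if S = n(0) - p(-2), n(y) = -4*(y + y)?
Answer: 51843/8 ≈ 6480.4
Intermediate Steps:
p(I) = 1/(2*(4 + I)) (p(I) = 1/(2*(I + 4)) = 1/(2*(4 + I)))
n(y) = -8*y
S = -¼ (S = -8*0 - 1/(2*(4 - 2)) = 0 - 1/(2*2) = 0 - 1*¼ = 0 - ¼ = -¼ ≈ -0.25000)
z(C, a) = a² - 18*C (z(C, a) = -18*C + a² = a² - 18*C)
z(-60, S)*O(-2, 2) = ((-¼)² - 18*(-60))*6 = (1/16 + 1080)*6 = (17281/16)*6 = 51843/8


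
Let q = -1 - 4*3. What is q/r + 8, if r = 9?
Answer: 59/9 ≈ 6.5556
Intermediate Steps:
q = -13 (q = -1 - 12 = -13)
q/r + 8 = -13/9 + 8 = 59/9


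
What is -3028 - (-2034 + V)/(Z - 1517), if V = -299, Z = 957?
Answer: -1698013/560 ≈ -3032.2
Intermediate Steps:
-3028 - (-2034 + V)/(Z - 1517) = -3028 - (-2034 - 299)/(957 - 1517) = -3028 - (-2333)/(-560) = -3028 - (-2333)*(-1)/560 = -3028 - 1*2333/560 = -3028 - 2333/560 = -1698013/560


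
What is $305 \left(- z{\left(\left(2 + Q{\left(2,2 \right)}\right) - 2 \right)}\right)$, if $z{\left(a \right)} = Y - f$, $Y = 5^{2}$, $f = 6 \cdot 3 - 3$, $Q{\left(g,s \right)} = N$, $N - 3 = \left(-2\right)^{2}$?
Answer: $-3050$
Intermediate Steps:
$N = 7$ ($N = 3 + \left(-2\right)^{2} = 3 + 4 = 7$)
$Q{\left(g,s \right)} = 7$
$f = 15$ ($f = 18 - 3 = 15$)
$Y = 25$
$z{\left(a \right)} = 10$ ($z{\left(a \right)} = 25 - 15 = 10$)
$305 \left(- z{\left(\left(2 + Q{\left(2,2 \right)}\right) - 2 \right)}\right) = 305 \left(\left(-1\right) 10\right) = 305 \left(-10\right) = -3050$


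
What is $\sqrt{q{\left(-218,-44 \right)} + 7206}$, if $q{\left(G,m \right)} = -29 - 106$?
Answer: $\sqrt{7071} \approx 84.089$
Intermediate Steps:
$q{\left(G,m \right)} = -135$
$\sqrt{q{\left(-218,-44 \right)} + 7206} = \sqrt{-135 + 7206} = \sqrt{7071}$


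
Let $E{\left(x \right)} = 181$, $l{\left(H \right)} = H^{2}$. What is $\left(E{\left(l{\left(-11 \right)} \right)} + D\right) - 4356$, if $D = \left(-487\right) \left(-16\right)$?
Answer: $3617$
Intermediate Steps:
$D = 7792$
$\left(E{\left(l{\left(-11 \right)} \right)} + D\right) - 4356 = \left(181 + 7792\right) - 4356 = 7973 - 4356 = 3617$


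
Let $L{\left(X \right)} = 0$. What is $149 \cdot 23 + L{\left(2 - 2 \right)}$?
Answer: $3427$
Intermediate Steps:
$149 \cdot 23 + L{\left(2 - 2 \right)} = 149 \cdot 23 + 0 = 3427 + 0 = 3427$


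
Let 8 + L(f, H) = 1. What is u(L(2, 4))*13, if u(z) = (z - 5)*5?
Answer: -780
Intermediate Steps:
L(f, H) = -7 (L(f, H) = -8 + 1 = -7)
u(z) = -25 + 5*z (u(z) = (-5 + z)*5 = -25 + 5*z)
u(L(2, 4))*13 = (-25 + 5*(-7))*13 = (-25 - 35)*13 = -60*13 = -780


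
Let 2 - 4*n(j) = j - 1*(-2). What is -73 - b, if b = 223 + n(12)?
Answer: -293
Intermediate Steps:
n(j) = -j/4 (n(j) = 1/2 - (j - 1*(-2))/4 = 1/2 - (j + 2)/4 = 1/2 - (2 + j)/4 = 1/2 + (-1/2 - j/4) = -j/4)
b = 220 (b = 223 - 1/4*12 = 223 - 3 = 220)
-73 - b = -73 - 1*220 = -73 - 220 = -293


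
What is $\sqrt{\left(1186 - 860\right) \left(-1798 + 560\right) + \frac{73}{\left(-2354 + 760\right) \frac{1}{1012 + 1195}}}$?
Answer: $\frac{i \sqrt{1025707730502}}{1594} \approx 635.37 i$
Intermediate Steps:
$\sqrt{\left(1186 - 860\right) \left(-1798 + 560\right) + \frac{73}{\left(-2354 + 760\right) \frac{1}{1012 + 1195}}} = \sqrt{326 \left(-1238\right) + \frac{73}{\left(-1594\right) \frac{1}{2207}}} = \sqrt{-403588 + \frac{73}{\left(-1594\right) \frac{1}{2207}}} = \sqrt{-403588 + \frac{73}{- \frac{1594}{2207}}} = \sqrt{-403588 + 73 \left(- \frac{2207}{1594}\right)} = \sqrt{-403588 - \frac{161111}{1594}} = \sqrt{- \frac{643480383}{1594}} = \frac{i \sqrt{1025707730502}}{1594}$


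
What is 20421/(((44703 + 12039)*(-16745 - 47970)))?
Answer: -6807/1224019510 ≈ -5.5612e-6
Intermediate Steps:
20421/(((44703 + 12039)*(-16745 - 47970))) = 20421/((56742*(-64715))) = 20421/(-3672058530) = 20421*(-1/3672058530) = -6807/1224019510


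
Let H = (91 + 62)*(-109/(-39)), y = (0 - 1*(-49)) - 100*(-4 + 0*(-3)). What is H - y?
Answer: -278/13 ≈ -21.385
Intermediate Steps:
y = 449 (y = (0 + 49) - 100*(-4 + 0) = 49 - 100*(-4) = 49 + 400 = 449)
H = 5559/13 (H = 153*(-109*(-1/39)) = 153*(109/39) = 5559/13 ≈ 427.62)
H - y = 5559/13 - 1*449 = 5559/13 - 449 = -278/13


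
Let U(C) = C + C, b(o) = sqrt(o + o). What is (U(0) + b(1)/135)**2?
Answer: 2/18225 ≈ 0.00010974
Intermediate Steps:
b(o) = sqrt(2)*sqrt(o) (b(o) = sqrt(2*o) = sqrt(2)*sqrt(o))
U(C) = 2*C
(U(0) + b(1)/135)**2 = (2*0 + (sqrt(2)*sqrt(1))/135)**2 = (0 + (sqrt(2)*1)*(1/135))**2 = (0 + sqrt(2)*(1/135))**2 = (0 + sqrt(2)/135)**2 = (sqrt(2)/135)**2 = 2/18225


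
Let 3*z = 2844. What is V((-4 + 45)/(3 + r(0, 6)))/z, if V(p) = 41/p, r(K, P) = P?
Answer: 3/316 ≈ 0.0094937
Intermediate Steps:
z = 948 (z = (⅓)*2844 = 948)
V((-4 + 45)/(3 + r(0, 6)))/z = (41/(((-4 + 45)/(3 + 6))))/948 = (41/((41/9)))*(1/948) = (41/((41*(⅑))))*(1/948) = (41/(41/9))*(1/948) = (41*(9/41))*(1/948) = 9*(1/948) = 3/316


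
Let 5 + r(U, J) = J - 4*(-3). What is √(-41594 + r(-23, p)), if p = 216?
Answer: I*√41371 ≈ 203.4*I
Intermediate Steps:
r(U, J) = 7 + J (r(U, J) = -5 + (J - 4*(-3)) = -5 + (J + 12) = -5 + (12 + J) = 7 + J)
√(-41594 + r(-23, p)) = √(-41594 + (7 + 216)) = √(-41594 + 223) = √(-41371) = I*√41371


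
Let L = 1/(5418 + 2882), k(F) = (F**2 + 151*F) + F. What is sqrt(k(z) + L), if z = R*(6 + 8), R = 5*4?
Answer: sqrt(83329344083)/830 ≈ 347.79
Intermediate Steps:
R = 20
z = 280 (z = 20*(6 + 8) = 20*14 = 280)
k(F) = F**2 + 152*F
L = 1/8300 ≈ 0.00012048
sqrt(k(z) + L) = sqrt(280*(152 + 280) + 1/8300) = sqrt(280*432 + 1/8300) = sqrt(120960 + 1/8300) = sqrt(1003968001/8300) = sqrt(83329344083)/830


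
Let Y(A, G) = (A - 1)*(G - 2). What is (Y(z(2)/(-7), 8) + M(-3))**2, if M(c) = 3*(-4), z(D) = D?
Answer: 19044/49 ≈ 388.65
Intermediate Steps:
M(c) = -12
Y(A, G) = (-1 + A)*(-2 + G)
(Y(z(2)/(-7), 8) + M(-3))**2 = ((2 - 1*8 - 4/(-7) + (2/(-7))*8) - 12)**2 = ((2 - 8 - 4*(-1)/7 + (2*(-1/7))*8) - 12)**2 = ((2 - 8 - 2*(-2/7) - 2/7*8) - 12)**2 = ((2 - 8 + 4/7 - 16/7) - 12)**2 = (-54/7 - 12)**2 = (-138/7)**2 = 19044/49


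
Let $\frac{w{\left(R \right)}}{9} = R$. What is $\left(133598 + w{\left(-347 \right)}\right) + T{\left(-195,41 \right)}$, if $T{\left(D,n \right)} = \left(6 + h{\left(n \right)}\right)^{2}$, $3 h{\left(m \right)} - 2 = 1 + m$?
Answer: $\frac{1178119}{9} \approx 1.309 \cdot 10^{5}$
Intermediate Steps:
$h{\left(m \right)} = 1 + \frac{m}{3}$ ($h{\left(m \right)} = \frac{2}{3} + \frac{1 + m}{3} = \frac{2}{3} + \left(\frac{1}{3} + \frac{m}{3}\right) = 1 + \frac{m}{3}$)
$w{\left(R \right)} = 9 R$
$T{\left(D,n \right)} = \left(7 + \frac{n}{3}\right)^{2}$ ($T{\left(D,n \right)} = \left(6 + \left(1 + \frac{n}{3}\right)\right)^{2} = \left(7 + \frac{n}{3}\right)^{2}$)
$\left(133598 + w{\left(-347 \right)}\right) + T{\left(-195,41 \right)} = \left(133598 + 9 \left(-347\right)\right) + \frac{\left(21 + 41\right)^{2}}{9} = \left(133598 - 3123\right) + \frac{62^{2}}{9} = 130475 + \frac{1}{9} \cdot 3844 = 130475 + \frac{3844}{9} = \frac{1178119}{9}$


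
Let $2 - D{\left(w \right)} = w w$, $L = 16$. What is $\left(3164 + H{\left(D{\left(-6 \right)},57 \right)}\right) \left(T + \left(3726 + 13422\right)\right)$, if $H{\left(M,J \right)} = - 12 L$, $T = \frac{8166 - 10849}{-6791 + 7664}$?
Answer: $\frac{44483472412}{873} \approx 5.0955 \cdot 10^{7}$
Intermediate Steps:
$D{\left(w \right)} = 2 - w^{2}$ ($D{\left(w \right)} = 2 - w w = 2 - w^{2}$)
$T = - \frac{2683}{873} \approx -3.0733$
$H{\left(M,J \right)} = -192$ ($H{\left(M,J \right)} = \left(-12\right) 16 = -192$)
$\left(3164 + H{\left(D{\left(-6 \right)},57 \right)}\right) \left(T + \left(3726 + 13422\right)\right) = \left(3164 - 192\right) \left(- \frac{2683}{873} + \left(3726 + 13422\right)\right) = 2972 \left(- \frac{2683}{873} + 17148\right) = 2972 \cdot \frac{14967521}{873} = \frac{44483472412}{873}$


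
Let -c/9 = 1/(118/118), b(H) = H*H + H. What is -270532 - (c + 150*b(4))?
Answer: -273523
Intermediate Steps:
b(H) = H + H² (b(H) = H² + H = H + H²)
c = -9 (c = -9/1 = -9*1 = -9)
-270532 - (c + 150*b(4)) = -270532 - (-9 + 150*(4*(1 + 4))) = -270532 - (-9 + 150*(4*5)) = -270532 - (-9 + 150*20) = -270532 - (-9 + 3000) = -270532 - 1*2991 = -270532 - 2991 = -273523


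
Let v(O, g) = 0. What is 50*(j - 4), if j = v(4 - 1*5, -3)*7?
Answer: -200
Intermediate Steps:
j = 0 (j = 0*7 = 0)
50*(j - 4) = 50*(0 - 4) = 50*(-4) = -200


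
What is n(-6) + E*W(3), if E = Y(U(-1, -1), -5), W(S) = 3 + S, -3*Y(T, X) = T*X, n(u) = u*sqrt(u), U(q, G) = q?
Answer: -10 - 6*I*sqrt(6) ≈ -10.0 - 14.697*I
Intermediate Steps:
n(u) = u**(3/2)
Y(T, X) = -T*X/3
E = -5/3 (E = -1/3*(-1)*(-5) = -5/3 ≈ -1.6667)
n(-6) + E*W(3) = (-6)**(3/2) - 5*(3 + 3)/3 = -6*I*sqrt(6) - 5/3*6 = -6*I*sqrt(6) - 10 = -10 - 6*I*sqrt(6)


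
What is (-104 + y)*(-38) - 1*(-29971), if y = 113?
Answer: 29629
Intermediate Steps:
(-104 + y)*(-38) - 1*(-29971) = (-104 + 113)*(-38) - 1*(-29971) = 9*(-38) + 29971 = -342 + 29971 = 29629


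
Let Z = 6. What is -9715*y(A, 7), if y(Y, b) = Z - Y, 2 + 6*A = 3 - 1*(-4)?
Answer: -301165/6 ≈ -50194.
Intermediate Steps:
A = ⅚ (A = -⅓ + (3 - 1*(-4))/6 = -⅓ + (3 + 4)/6 = -⅓ + (⅙)*7 = -⅓ + 7/6 = ⅚ ≈ 0.83333)
y(Y, b) = 6 - Y
-9715*y(A, 7) = -9715*(6 - 1*⅚) = -9715*(6 - ⅚) = -9715*31/6 = -301165/6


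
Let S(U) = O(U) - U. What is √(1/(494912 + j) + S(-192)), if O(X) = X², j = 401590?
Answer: √29782494019860726/896502 ≈ 192.50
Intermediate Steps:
S(U) = U² - U
√(1/(494912 + j) + S(-192)) = √(1/(494912 + 401590) - 192*(-1 - 192)) = √(1/896502 - 192*(-193)) = √(1/896502 + 37056) = √(33220778113/896502) = √29782494019860726/896502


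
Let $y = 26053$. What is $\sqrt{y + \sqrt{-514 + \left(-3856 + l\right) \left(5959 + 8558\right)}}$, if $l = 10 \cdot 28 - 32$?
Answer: $\sqrt{26053 + 5 i \sqrt{2095114}} \approx 162.93 + 22.21 i$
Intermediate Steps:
$l = 248$ ($l = 280 - 32 = 248$)
$\sqrt{y + \sqrt{-514 + \left(-3856 + l\right) \left(5959 + 8558\right)}} = \sqrt{26053 + \sqrt{-514 + \left(-3856 + 248\right) \left(5959 + 8558\right)}} = \sqrt{26053 + \sqrt{-514 - 52377336}} = \sqrt{26053 + \sqrt{-52377850}} = \sqrt{26053 + 5 i \sqrt{2095114}}$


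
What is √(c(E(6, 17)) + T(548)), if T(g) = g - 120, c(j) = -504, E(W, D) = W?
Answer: 2*I*√19 ≈ 8.7178*I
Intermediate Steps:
T(g) = -120 + g
√(c(E(6, 17)) + T(548)) = √(-504 + (-120 + 548)) = √(-504 + 428) = √(-76) = 2*I*√19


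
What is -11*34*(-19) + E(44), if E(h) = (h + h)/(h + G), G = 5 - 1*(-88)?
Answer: 973610/137 ≈ 7106.6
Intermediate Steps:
G = 93 (G = 5 + 88 = 93)
E(h) = 2*h/(93 + h) (E(h) = (h + h)/(h + 93) = (2*h)/(93 + h) = 2*h/(93 + h))
-11*34*(-19) + E(44) = -11*34*(-19) + 2*44/(93 + 44) = -374*(-19) + 2*44/137 = 7106 + 2*44*(1/137) = 7106 + 88/137 = 973610/137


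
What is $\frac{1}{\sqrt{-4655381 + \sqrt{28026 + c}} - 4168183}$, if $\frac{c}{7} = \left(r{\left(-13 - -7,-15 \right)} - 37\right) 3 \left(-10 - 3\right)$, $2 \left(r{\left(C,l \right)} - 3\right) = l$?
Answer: $- \frac{1}{4168183 - i \sqrt{4655381 - \frac{\sqrt{157422}}{2}}} \approx -2.3991 \cdot 10^{-7} - 1.2419 \cdot 10^{-10} i$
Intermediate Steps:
$r{\left(C,l \right)} = 3 + \frac{l}{2}$
$c = \frac{22659}{2}$ ($c = 7 \left(\left(3 + \frac{1}{2} \left(-15\right)\right) - 37\right) 3 \left(-10 - 3\right) = 7 \left(\left(3 - \frac{15}{2}\right) - 37\right) 3 \left(-13\right) = 7 \left(- \frac{9}{2} - 37\right) \left(-39\right) = 7 \left(\left(- \frac{83}{2}\right) \left(-39\right)\right) = 7 \cdot \frac{3237}{2} = \frac{22659}{2} \approx 11330.0$)
$\frac{1}{\sqrt{-4655381 + \sqrt{28026 + c}} - 4168183} = \frac{1}{\sqrt{-4655381 + \sqrt{28026 + \frac{22659}{2}}} - 4168183} = \frac{1}{\sqrt{-4655381 + \sqrt{\frac{78711}{2}}} - 4168183} = \frac{1}{\sqrt{-4655381 + \frac{\sqrt{157422}}{2}} - 4168183} = \frac{1}{-4168183 + \sqrt{-4655381 + \frac{\sqrt{157422}}{2}}}$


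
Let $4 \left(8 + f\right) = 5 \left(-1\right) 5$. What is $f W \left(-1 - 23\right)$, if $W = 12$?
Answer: $4104$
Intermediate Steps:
$f = - \frac{57}{4}$ ($f = -8 + \frac{5 \left(-1\right) 5}{4} = -8 + \frac{\left(-5\right) 5}{4} = -8 + \frac{1}{4} \left(-25\right) = -8 - \frac{25}{4} = - \frac{57}{4} \approx -14.25$)
$f W \left(-1 - 23\right) = \left(- \frac{57}{4}\right) 12 \left(-1 - 23\right) = \left(-171\right) \left(-24\right) = 4104$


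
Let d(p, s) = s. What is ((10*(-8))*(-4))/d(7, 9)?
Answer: 320/9 ≈ 35.556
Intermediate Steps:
((10*(-8))*(-4))/d(7, 9) = ((10*(-8))*(-4))/9 = -80*(-4)*(⅑) = 320*(⅑) = 320/9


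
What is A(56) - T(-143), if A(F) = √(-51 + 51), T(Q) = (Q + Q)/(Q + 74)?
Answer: -286/69 ≈ -4.1449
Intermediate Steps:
T(Q) = 2*Q/(74 + Q) (T(Q) = (2*Q)/(74 + Q) = 2*Q/(74 + Q))
A(F) = 0 (A(F) = √0 = 0)
A(56) - T(-143) = 0 - 2*(-143)/(74 - 143) = 0 - 2*(-143)/(-69) = 0 - 2*(-143)*(-1)/69 = 0 - 1*286/69 = 0 - 286/69 = -286/69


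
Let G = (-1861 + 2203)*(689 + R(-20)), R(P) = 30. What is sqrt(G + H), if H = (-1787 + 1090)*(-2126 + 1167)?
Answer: sqrt(914321) ≈ 956.20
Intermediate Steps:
G = 245898 (G = (-1861 + 2203)*(689 + 30) = 342*719 = 245898)
H = 668423 (H = -697*(-959) = 668423)
sqrt(G + H) = sqrt(245898 + 668423) = sqrt(914321)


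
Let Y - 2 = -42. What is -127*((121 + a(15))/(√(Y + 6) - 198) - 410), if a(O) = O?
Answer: 1023271258/19619 + 8636*I*√34/19619 ≈ 52157.0 + 2.5667*I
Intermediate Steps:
Y = -40 (Y = 2 - 42 = -40)
-127*((121 + a(15))/(√(Y + 6) - 198) - 410) = -127*((121 + 15)/(√(-40 + 6) - 198) - 410) = -127*(136/(√(-34) - 198) - 410) = -127*(136/(I*√34 - 198) - 410) = -127*(136/(-198 + I*√34) - 410) = -127*(-410 + 136/(-198 + I*√34)) = 52070 - 17272/(-198 + I*√34)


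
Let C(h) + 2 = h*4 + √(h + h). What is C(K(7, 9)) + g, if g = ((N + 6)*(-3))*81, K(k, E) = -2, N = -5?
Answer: -253 + 2*I ≈ -253.0 + 2.0*I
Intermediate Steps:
C(h) = -2 + 4*h + √2*√h (C(h) = -2 + (h*4 + √(h + h)) = -2 + (4*h + √(2*h)) = -2 + (4*h + √2*√h) = -2 + 4*h + √2*√h)
g = -243 (g = ((-5 + 6)*(-3))*81 = (1*(-3))*81 = -3*81 = -243)
C(K(7, 9)) + g = (-2 + 4*(-2) + √2*√(-2)) - 243 = (-2 - 8 + √2*(I*√2)) - 243 = (-2 - 8 + 2*I) - 243 = (-10 + 2*I) - 243 = -253 + 2*I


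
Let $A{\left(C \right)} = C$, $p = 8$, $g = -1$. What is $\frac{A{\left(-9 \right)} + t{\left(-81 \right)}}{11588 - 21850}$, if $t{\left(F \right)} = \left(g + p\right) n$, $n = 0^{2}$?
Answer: $\frac{9}{10262} \approx 0.00087702$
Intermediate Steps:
$n = 0$
$t{\left(F \right)} = 0$ ($t{\left(F \right)} = \left(-1 + 8\right) 0 = 7 \cdot 0 = 0$)
$\frac{A{\left(-9 \right)} + t{\left(-81 \right)}}{11588 - 21850} = \frac{-9 + 0}{11588 - 21850} = - \frac{9}{-10262} = \left(-9\right) \left(- \frac{1}{10262}\right) = \frac{9}{10262}$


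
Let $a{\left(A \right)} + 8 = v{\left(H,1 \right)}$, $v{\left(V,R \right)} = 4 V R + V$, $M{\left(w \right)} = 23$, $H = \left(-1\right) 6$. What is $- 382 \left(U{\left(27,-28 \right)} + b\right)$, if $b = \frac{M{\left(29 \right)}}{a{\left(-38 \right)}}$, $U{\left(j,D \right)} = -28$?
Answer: $\frac{207617}{19} \approx 10927.0$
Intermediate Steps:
$H = -6$
$v{\left(V,R \right)} = V + 4 R V$ ($v{\left(V,R \right)} = 4 R V + V = V + 4 R V$)
$a{\left(A \right)} = -38$ ($a{\left(A \right)} = -8 - 6 \left(1 + 4 \cdot 1\right) = -8 - 6 \left(1 + 4\right) = -8 - 30 = -38$)
$b = - \frac{23}{38}$ ($b = \frac{23}{-38} = 23 \left(- \frac{1}{38}\right) = - \frac{23}{38} \approx -0.60526$)
$- 382 \left(U{\left(27,-28 \right)} + b\right) = - 382 \left(-28 - \frac{23}{38}\right) = \left(-382\right) \left(- \frac{1087}{38}\right) = \frac{207617}{19}$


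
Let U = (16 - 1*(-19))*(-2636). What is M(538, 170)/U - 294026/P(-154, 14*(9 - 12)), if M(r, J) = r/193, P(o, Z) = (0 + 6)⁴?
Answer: -654435072241/2884601160 ≈ -226.87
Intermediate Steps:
P(o, Z) = 1296 (P(o, Z) = 6⁴ = 1296)
M(r, J) = r/193 (M(r, J) = r*(1/193) = r/193)
U = -92260 (U = (16 + 19)*(-2636) = 35*(-2636) = -92260)
M(538, 170)/U - 294026/P(-154, 14*(9 - 12)) = ((1/193)*538)/(-92260) - 294026/1296 = (538/193)*(-1/92260) - 294026*1/1296 = -269/8903090 - 147013/648 = -654435072241/2884601160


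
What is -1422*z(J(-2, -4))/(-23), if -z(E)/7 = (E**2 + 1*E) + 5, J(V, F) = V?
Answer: -69678/23 ≈ -3029.5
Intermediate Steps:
z(E) = -35 - 7*E - 7*E**2 (z(E) = -7*((E**2 + 1*E) + 5) = -7*((E**2 + E) + 5) = -7*((E + E**2) + 5) = -7*(5 + E + E**2) = -35 - 7*E - 7*E**2)
-1422*z(J(-2, -4))/(-23) = -1422*(-35 - 7*(-2) - 7*(-2)**2)/(-23) = -1422*(-35 + 14 - 7*4)*(-1)/23 = -1422*(-35 + 14 - 28)*(-1)/23 = -(-69678)*(-1)/23 = -1422*49/23 = -69678/23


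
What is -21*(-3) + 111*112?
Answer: 12495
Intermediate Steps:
-21*(-3) + 111*112 = 63 + 12432 = 12495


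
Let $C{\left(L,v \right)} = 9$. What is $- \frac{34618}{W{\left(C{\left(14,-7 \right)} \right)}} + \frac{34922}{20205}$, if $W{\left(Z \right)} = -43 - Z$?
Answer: $\frac{350636317}{525330} \approx 667.46$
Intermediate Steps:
$- \frac{34618}{W{\left(C{\left(14,-7 \right)} \right)}} + \frac{34922}{20205} = - \frac{34618}{-43 - 9} + \frac{34922}{20205} = - \frac{34618}{-43 - 9} + 34922 \cdot \frac{1}{20205} = - \frac{34618}{-52} + \frac{34922}{20205} = \left(-34618\right) \left(- \frac{1}{52}\right) + \frac{34922}{20205} = \frac{17309}{26} + \frac{34922}{20205} = \frac{350636317}{525330}$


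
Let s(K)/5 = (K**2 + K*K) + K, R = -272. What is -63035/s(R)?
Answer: -12607/147696 ≈ -0.085358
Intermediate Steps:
s(K) = 5*K + 10*K**2 (s(K) = 5*((K**2 + K*K) + K) = 5*((K**2 + K**2) + K) = 5*(2*K**2 + K) = 5*(K + 2*K**2) = 5*K + 10*K**2)
-63035/s(R) = -63035*(-1/(1360*(1 + 2*(-272)))) = -63035*(-1/(1360*(1 - 544))) = -63035/(5*(-272)*(-543)) = -63035/738480 = -63035*1/738480 = -12607/147696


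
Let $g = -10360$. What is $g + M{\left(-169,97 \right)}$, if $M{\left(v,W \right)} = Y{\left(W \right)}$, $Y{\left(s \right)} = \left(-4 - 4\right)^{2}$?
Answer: $-10296$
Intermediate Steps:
$Y{\left(s \right)} = 64$ ($Y{\left(s \right)} = \left(-8\right)^{2} = 64$)
$M{\left(v,W \right)} = 64$
$g + M{\left(-169,97 \right)} = -10360 + 64 = -10296$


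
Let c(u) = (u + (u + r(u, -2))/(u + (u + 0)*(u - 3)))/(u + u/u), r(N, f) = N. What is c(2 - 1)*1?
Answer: -½ ≈ -0.50000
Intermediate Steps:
c(u) = (u + 2*u/(u + u*(-3 + u)))/(1 + u) (c(u) = (u + (u + u)/(u + (u + 0)*(u - 3)))/(u + u/u) = (u + (2*u)/(u + u*(-3 + u)))/(u + 1) = (u + 2*u/(u + u*(-3 + u)))/(1 + u))
c(2 - 1)*1 = ((-2 - (2 - 1)² + 2*(2 - 1))/(2 + (2 - 1) - (2 - 1)²))*1 = ((-2 - 1*1² + 2*1)/(2 + 1 - 1*1²))*1 = ((-2 - 1*1 + 2)/(2 + 1 - 1*1))*1 = ((-2 - 1 + 2)/(2 + 1 - 1))*1 = (-1/2)*1 = ((½)*(-1))*1 = -½*1 = -½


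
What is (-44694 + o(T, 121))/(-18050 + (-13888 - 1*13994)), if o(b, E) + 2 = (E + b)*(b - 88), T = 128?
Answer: 8684/11483 ≈ 0.75625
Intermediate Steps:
o(b, E) = -2 + (-88 + b)*(E + b) (o(b, E) = -2 + (E + b)*(b - 88) = -2 + (E + b)*(-88 + b) = -2 + (-88 + b)*(E + b))
(-44694 + o(T, 121))/(-18050 + (-13888 - 1*13994)) = (-44694 + (-2 + 128**2 - 88*121 - 88*128 + 121*128))/(-18050 + (-13888 - 1*13994)) = (-44694 + (-2 + 16384 - 10648 - 11264 + 15488))/(-18050 + (-13888 - 13994)) = (-44694 + 9958)/(-18050 - 27882) = -34736/(-45932) = -34736*(-1/45932) = 8684/11483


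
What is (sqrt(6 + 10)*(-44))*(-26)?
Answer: 4576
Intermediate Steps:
(sqrt(6 + 10)*(-44))*(-26) = (sqrt(16)*(-44))*(-26) = (4*(-44))*(-26) = -176*(-26) = 4576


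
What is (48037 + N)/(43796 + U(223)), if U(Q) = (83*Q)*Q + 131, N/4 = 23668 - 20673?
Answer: 60017/4171434 ≈ 0.014388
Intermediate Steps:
N = 11980 (N = 4*(23668 - 20673) = 4*2995 = 11980)
U(Q) = 131 + 83*Q**2 (U(Q) = 83*Q**2 + 131 = 131 + 83*Q**2)
(48037 + N)/(43796 + U(223)) = (48037 + 11980)/(43796 + (131 + 83*223**2)) = 60017/(43796 + (131 + 83*49729)) = 60017/(43796 + (131 + 4127507)) = 60017/(43796 + 4127638) = 60017/4171434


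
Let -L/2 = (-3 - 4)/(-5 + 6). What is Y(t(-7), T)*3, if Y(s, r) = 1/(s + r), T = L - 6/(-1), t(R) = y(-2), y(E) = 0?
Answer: 3/20 ≈ 0.15000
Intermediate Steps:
L = 14 (L = -2*(-3 - 4)/(-5 + 6) = -(-14)/1 = -(-14) = -2*(-7) = 14)
t(R) = 0
T = 20 (T = 14 - 6/(-1) = 14 - 6*(-1) = 14 - 1*(-6) = 14 + 6 = 20)
Y(s, r) = 1/(r + s)
Y(t(-7), T)*3 = 3/(20 + 0) = 3/20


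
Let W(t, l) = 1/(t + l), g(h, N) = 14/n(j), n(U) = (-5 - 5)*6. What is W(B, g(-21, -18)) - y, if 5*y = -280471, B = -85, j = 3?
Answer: 717164197/12785 ≈ 56094.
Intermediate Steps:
y = -280471/5 (y = (1/5)*(-280471) = -280471/5 ≈ -56094.)
n(U) = -60 (n(U) = -10*6 = -60)
g(h, N) = -7/30 (g(h, N) = 14/(-60) = 14*(-1/60) = -7/30)
W(t, l) = 1/(l + t)
W(B, g(-21, -18)) - y = 1/(-7/30 - 85) - 1*(-280471/5) = 1/(-2557/30) + 280471/5 = -30/2557 + 280471/5 = 717164197/12785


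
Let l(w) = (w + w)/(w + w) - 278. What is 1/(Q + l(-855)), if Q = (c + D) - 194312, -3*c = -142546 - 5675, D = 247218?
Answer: 1/102036 ≈ 9.8005e-6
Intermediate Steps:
c = 49407 (c = -(-142546 - 5675)/3 = -1/3*(-148221) = 49407)
Q = 102313 (Q = (49407 + 247218) - 194312 = 296625 - 194312 = 102313)
l(w) = -277 (l(w) = (2*w)/((2*w)) - 278 = (2*w)*(1/(2*w)) - 278 = 1 - 278 = -277)
1/(Q + l(-855)) = 1/(102313 - 277) = 1/102036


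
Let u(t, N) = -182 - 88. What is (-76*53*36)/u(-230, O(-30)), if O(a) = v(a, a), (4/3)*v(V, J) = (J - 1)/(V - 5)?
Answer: 8056/15 ≈ 537.07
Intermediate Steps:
v(V, J) = 3*(-1 + J)/(4*(-5 + V)) (v(V, J) = 3*((J - 1)/(V - 5))/4 = 3*((-1 + J)/(-5 + V))/4 = 3*(-1 + J)/(4*(-5 + V)))
O(a) = 3*(-1 + a)/(4*(-5 + a))
u(t, N) = -270
(-76*53*36)/u(-230, O(-30)) = (-76*53*36)/(-270) = -4028*36*(-1/270) = -145008*(-1/270) = 8056/15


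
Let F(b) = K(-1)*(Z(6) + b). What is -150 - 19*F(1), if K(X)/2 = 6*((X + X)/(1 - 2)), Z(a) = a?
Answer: -3342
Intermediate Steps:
K(X) = -24*X (K(X) = 2*(6*((X + X)/(1 - 2))) = 2*(6*((2*X)/(-1))) = 2*(6*((2*X)*(-1))) = 2*(6*(-2*X)) = 2*(-12*X) = -24*X)
F(b) = 144 + 24*b (F(b) = (-24*(-1))*(6 + b) = 24*(6 + b) = 144 + 24*b)
-150 - 19*F(1) = -150 - 19*(144 + 24*1) = -150 - 19*(144 + 24) = -150 - 19*168 = -150 - 3192 = -3342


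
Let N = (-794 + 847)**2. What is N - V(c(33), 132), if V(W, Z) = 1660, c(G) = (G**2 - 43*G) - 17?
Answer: 1149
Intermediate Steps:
c(G) = -17 + G**2 - 43*G
N = 2809 (N = 53**2 = 2809)
N - V(c(33), 132) = 2809 - 1*1660 = 2809 - 1660 = 1149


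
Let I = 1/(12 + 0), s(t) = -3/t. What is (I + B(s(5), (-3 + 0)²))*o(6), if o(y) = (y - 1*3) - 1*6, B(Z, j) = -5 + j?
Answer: -49/4 ≈ -12.250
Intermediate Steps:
o(y) = -9 + y (o(y) = (y - 3) - 6 = (-3 + y) - 6 = -9 + y)
I = 1/12 ≈ 0.083333
(I + B(s(5), (-3 + 0)²))*o(6) = (1/12 + (-5 + (-3 + 0)²))*(-9 + 6) = (1/12 + (-5 + (-3)²))*(-3) = (1/12 + (-5 + 9))*(-3) = (1/12 + 4)*(-3) = (49/12)*(-3) = -49/4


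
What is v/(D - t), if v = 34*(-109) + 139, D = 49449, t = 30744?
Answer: -41/215 ≈ -0.19070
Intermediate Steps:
v = -3567 (v = -3706 + 139 = -3567)
v/(D - t) = -3567/(49449 - 1*30744) = -3567/(49449 - 30744) = -3567/18705 = -3567*1/18705 = -41/215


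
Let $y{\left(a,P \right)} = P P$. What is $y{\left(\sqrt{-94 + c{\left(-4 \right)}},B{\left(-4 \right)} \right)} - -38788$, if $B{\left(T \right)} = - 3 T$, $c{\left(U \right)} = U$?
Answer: $38932$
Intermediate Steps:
$y{\left(a,P \right)} = P^{2}$
$y{\left(\sqrt{-94 + c{\left(-4 \right)}},B{\left(-4 \right)} \right)} - -38788 = \left(\left(-3\right) \left(-4\right)\right)^{2} - -38788 = 12^{2} + 38788 = 144 + 38788 = 38932$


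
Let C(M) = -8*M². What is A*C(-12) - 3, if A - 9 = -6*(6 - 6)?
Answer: -10371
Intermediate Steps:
A = 9 (A = 9 - 6*(6 - 6) = 9 - 6*0 = 9 + 0 = 9)
A*C(-12) - 3 = 9*(-8*(-12)²) - 3 = 9*(-8*144) - 3 = 9*(-1152) - 3 = -10368 - 3 = -10371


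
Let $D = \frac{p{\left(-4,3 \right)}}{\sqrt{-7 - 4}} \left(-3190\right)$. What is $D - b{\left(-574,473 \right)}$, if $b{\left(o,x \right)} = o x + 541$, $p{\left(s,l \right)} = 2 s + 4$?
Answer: $270961 - 1160 i \sqrt{11} \approx 2.7096 \cdot 10^{5} - 3847.3 i$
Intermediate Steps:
$p{\left(s,l \right)} = 4 + 2 s$
$b{\left(o,x \right)} = 541 + o x$
$D = - 1160 i \sqrt{11}$ ($D = \frac{4 + 2 \left(-4\right)}{\sqrt{-7 - 4}} \left(-3190\right) = \frac{4 - 8}{\sqrt{-11}} \left(-3190\right) = - \frac{4}{i \sqrt{11}} \left(-3190\right) = - 4 \left(- \frac{i \sqrt{11}}{11}\right) \left(-3190\right) = \frac{4 i \sqrt{11}}{11} \left(-3190\right) = - 1160 i \sqrt{11} \approx - 3847.3 i$)
$D - b{\left(-574,473 \right)} = - 1160 i \sqrt{11} - \left(541 - 271502\right) = - 1160 i \sqrt{11} - -270961 = - 1160 i \sqrt{11} + 270961 = 270961 - 1160 i \sqrt{11}$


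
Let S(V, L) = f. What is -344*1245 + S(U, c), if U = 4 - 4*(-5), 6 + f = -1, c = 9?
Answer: -428287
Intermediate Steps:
f = -7 (f = -6 - 1 = -7)
U = 24 (U = 4 + 20 = 24)
S(V, L) = -7
-344*1245 + S(U, c) = -344*1245 - 7 = -428280 - 7 = -428287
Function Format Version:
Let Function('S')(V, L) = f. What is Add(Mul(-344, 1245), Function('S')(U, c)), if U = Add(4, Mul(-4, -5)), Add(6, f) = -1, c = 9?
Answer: -428287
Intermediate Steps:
f = -7 (f = Add(-6, -1) = -7)
U = 24 (U = Add(4, 20) = 24)
Function('S')(V, L) = -7
Add(Mul(-344, 1245), Function('S')(U, c)) = Add(Mul(-344, 1245), -7) = Add(-428280, -7) = -428287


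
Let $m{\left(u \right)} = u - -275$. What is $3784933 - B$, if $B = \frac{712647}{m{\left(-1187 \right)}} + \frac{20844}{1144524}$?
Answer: $\frac{109765304824189}{28994608} \approx 3.7857 \cdot 10^{6}$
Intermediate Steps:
$m{\left(u \right)} = 275 + u$ ($m{\left(u \right)} = u + 275 = 275 + u$)
$B = - \frac{22656182925}{28994608}$ ($B = \frac{712647}{275 - 1187} + \frac{20844}{1144524} = \frac{712647}{-912} + 20844 \cdot \frac{1}{1144524} = 712647 \left(- \frac{1}{912}\right) + \frac{1737}{95377} = - \frac{237549}{304} + \frac{1737}{95377} = - \frac{22656182925}{28994608} \approx -781.39$)
$3784933 - B = 3784933 - - \frac{22656182925}{28994608} = 3784933 + \frac{22656182925}{28994608} = \frac{109765304824189}{28994608}$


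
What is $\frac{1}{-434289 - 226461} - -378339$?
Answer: $\frac{249987494249}{660750} \approx 3.7834 \cdot 10^{5}$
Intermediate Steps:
$\frac{1}{-434289 - 226461} - -378339 = \frac{1}{-660750} + 378339 = - \frac{1}{660750} + 378339 = \frac{249987494249}{660750}$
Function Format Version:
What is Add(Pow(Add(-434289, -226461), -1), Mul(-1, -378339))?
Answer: Rational(249987494249, 660750) ≈ 3.7834e+5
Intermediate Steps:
Add(Pow(Add(-434289, -226461), -1), Mul(-1, -378339)) = Add(Pow(-660750, -1), 378339) = Add(Rational(-1, 660750), 378339) = Rational(249987494249, 660750)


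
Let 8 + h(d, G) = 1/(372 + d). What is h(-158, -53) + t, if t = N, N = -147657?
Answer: -31600309/214 ≈ -1.4767e+5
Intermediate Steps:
h(d, G) = -8 + 1/(372 + d)
t = -147657
h(-158, -53) + t = (-2975 - 8*(-158))/(372 - 158) - 147657 = (-2975 + 1264)/214 - 147657 = (1/214)*(-1711) - 147657 = -1711/214 - 147657 = -31600309/214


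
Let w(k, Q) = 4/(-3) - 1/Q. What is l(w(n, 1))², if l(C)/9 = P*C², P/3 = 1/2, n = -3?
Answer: 21609/4 ≈ 5402.3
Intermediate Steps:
P = 3/2 ≈ 1.5000
w(k, Q) = -4/3 - 1/Q (w(k, Q) = 4*(-⅓) - 1/Q = -4/3 - 1/Q)
l(C) = 27*C²/2 (l(C) = 9*(3*C²/2) = 27*C²/2)
l(w(n, 1))² = (27*(-4/3 - 1/1)²/2)² = (27*(-4/3 - 1*1)²/2)² = (27*(-4/3 - 1)²/2)² = (27*(-7/3)²/2)² = ((27/2)*(49/9))² = (147/2)² = 21609/4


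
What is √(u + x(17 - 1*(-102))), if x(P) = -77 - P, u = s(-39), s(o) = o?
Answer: I*√235 ≈ 15.33*I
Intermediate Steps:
u = -39
√(u + x(17 - 1*(-102))) = √(-39 + (-77 - (17 - 1*(-102)))) = √(-39 + (-77 - (17 + 102))) = √(-39 + (-77 - 1*119)) = √(-39 + (-77 - 119)) = √(-39 - 196) = √(-235) = I*√235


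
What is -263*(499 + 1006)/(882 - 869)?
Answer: -395815/13 ≈ -30447.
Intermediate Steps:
-263*(499 + 1006)/(882 - 869) = -395815/13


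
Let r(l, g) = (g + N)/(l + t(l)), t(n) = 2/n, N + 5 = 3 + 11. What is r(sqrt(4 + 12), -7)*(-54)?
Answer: -24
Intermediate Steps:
N = 9 (N = -5 + (3 + 11) = -5 + 14 = 9)
r(l, g) = (9 + g)/(l + 2/l) (r(l, g) = (g + 9)/(l + 2/l) = (9 + g)/(l + 2/l))
r(sqrt(4 + 12), -7)*(-54) = (sqrt(4 + 12)*(9 - 7)/(2 + (sqrt(4 + 12))**2))*(-54) = (sqrt(16)*2/(2 + (sqrt(16))**2))*(-54) = (4*2/(2 + 4**2))*(-54) = (4*2/(2 + 16))*(-54) = (4*2/18)*(-54) = (4*(1/18)*2)*(-54) = (4/9)*(-54) = -24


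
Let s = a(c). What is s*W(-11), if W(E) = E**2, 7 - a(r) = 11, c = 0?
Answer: -484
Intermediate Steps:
a(r) = -4 (a(r) = 7 - 1*11 = 7 - 11 = -4)
s = -4
s*W(-11) = -4*(-11)**2 = -4*121 = -484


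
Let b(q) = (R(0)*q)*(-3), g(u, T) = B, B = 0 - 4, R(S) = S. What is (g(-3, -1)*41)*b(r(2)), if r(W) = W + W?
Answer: 0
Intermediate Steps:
r(W) = 2*W
B = -4
g(u, T) = -4
b(q) = 0 (b(q) = (0*q)*(-3) = 0*(-3) = 0)
(g(-3, -1)*41)*b(r(2)) = -4*41*0 = -164*0 = 0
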